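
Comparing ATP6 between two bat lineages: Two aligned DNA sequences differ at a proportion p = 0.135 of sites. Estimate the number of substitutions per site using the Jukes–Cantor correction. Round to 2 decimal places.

0.15

d = −(3/4) ln(1 − 4p/3) = −0.75 ln(1 − 0.18) = −0.75 ln(0.82)
  = −0.75 × (-0.198451) = 0.148838 substitutions/site.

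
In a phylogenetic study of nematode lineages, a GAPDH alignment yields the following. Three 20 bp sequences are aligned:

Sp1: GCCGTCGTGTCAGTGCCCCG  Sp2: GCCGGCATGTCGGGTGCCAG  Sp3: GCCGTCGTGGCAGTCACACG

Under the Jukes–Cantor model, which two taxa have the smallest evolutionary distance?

Sp1 and Sp3

Sp1–Sp2: 7/20 differ, p = 0.350, d = 0.471.
Sp1–Sp3: 4/20 differ, p = 0.200, d = 0.233.
Sp2–Sp3: 9/20 differ, p = 0.450, d = 0.687.
The smallest distance is between Sp1 and Sp3.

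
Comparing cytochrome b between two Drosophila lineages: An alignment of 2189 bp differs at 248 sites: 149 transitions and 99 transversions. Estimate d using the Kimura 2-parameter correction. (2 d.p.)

P = 149/2189 ≈ 0.068068 and Q = 99/2189 ≈ 0.045226.
Under the Kimura two-parameter model, d = −½ ln(1 − 2P − Q) − ¼ ln(1 − 2Q).
1 − 2P − Q = 0.818638, giving −½ ln(0.818638) = 0.100057.
1 − 2Q = 0.909548, giving −¼ ln(0.909548) = 0.023702.
d = 0.100057 + 0.023702 = 0.123759.

0.12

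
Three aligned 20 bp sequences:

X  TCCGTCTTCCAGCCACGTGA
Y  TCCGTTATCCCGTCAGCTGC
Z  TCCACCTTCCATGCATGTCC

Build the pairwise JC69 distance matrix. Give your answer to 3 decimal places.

X–Y: 7/20 sites differ → p = 0.35, d = −0.75 ln(1 − 0.466667) = 0.471457 ≈ 0.471.
X–Z: 7/20 sites differ → p = 0.35, d = −0.75 ln(1 − 0.466667) = 0.471457 ≈ 0.471.
Y–Z: 10/20 sites differ → p = 0.5, d = −0.75 ln(1 − 0.666667) = 0.823960 ≈ 0.824.

d(X,Y) = 0.471, d(X,Z) = 0.471, d(Y,Z) = 0.824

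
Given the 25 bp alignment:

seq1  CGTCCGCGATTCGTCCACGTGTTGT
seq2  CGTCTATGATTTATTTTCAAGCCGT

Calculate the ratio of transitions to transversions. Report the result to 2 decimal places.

Transitions are A↔G and C↔T; transversions are all other mismatches.
Transitions: 10. Transversions: 2.
R = 10/2 = 5.00.

5.00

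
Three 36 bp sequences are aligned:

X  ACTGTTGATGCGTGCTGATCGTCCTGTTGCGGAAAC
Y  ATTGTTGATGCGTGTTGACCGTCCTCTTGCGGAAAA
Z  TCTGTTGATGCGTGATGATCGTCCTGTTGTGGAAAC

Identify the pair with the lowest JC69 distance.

X–Y: 5/36 differ, p = 0.139, d = 0.154.
X–Z: 3/36 differ, p = 0.083, d = 0.088.
Y–Z: 7/36 differ, p = 0.194, d = 0.225.
The smallest distance is between X and Z.

X and Z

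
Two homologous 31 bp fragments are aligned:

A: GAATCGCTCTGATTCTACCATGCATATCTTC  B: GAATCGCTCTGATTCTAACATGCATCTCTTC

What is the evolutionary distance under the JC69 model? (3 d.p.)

The sequences differ at 2 of 31 sites (18, 26), so p = 2/31 ≈ 0.064516.
d = −(3/4) ln(1 − 4p/3) = −0.75 ln(1 − 0.086021) = −0.75 ln(0.913979)
  = −0.75 × (-0.089948) = 0.067461 substitutions/site.

0.067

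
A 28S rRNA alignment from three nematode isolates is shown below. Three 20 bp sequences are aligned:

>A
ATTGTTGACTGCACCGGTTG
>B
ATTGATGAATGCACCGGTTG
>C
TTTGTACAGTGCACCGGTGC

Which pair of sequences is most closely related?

A–B: 2/20 differ, p = 0.100, d = 0.107.
A–C: 6/20 differ, p = 0.300, d = 0.383.
B–C: 7/20 differ, p = 0.350, d = 0.471.
The smallest distance is between A and B.

A and B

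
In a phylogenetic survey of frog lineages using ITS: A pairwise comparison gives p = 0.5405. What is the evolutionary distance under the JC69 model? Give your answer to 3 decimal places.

0.957

d = −(3/4) ln(1 − 4p/3) = −0.75 ln(1 − 0.720667) = −0.75 ln(0.279333)
  = −0.75 × (-1.275351) = 0.956513 substitutions/site.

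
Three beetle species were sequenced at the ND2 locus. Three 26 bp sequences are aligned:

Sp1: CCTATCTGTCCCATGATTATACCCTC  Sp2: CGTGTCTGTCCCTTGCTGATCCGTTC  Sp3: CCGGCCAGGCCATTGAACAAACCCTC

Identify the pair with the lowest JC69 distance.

Sp1 and Sp2

Sp1–Sp2: 8/26 differ, p = 0.308, d = 0.396.
Sp1–Sp3: 10/26 differ, p = 0.385, d = 0.539.
Sp2–Sp3: 13/26 differ, p = 0.500, d = 0.824.
The smallest distance is between Sp1 and Sp2.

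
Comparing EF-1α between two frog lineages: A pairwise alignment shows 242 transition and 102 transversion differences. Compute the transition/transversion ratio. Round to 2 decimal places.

R = 242/102 = 2.372549… ≈ 2.37 (to 2 d.p.).

2.37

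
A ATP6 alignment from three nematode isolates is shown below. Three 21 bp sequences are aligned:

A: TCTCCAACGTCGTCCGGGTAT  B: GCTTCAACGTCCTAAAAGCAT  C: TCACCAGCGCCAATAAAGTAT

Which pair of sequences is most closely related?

A–B: 8/21 differ, p = 0.381, d = 0.532.
A–C: 9/21 differ, p = 0.429, d = 0.635.
B–C: 9/21 differ, p = 0.429, d = 0.635.
The smallest distance is between A and B.

A and B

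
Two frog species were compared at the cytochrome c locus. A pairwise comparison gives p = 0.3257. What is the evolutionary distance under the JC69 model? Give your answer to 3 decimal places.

0.427

d = −(3/4) ln(1 − 4p/3) = −0.75 ln(1 − 0.434267) = −0.75 ln(0.565733)
  = −0.75 × (-0.569633) = 0.427225 substitutions/site.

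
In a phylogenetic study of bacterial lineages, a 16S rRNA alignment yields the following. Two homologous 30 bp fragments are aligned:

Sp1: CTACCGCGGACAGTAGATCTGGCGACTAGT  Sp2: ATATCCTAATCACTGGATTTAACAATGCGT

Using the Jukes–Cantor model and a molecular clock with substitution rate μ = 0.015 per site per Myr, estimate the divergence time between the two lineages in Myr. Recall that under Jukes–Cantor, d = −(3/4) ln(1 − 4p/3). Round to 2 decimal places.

31.04

The sequences differ at 16 of 30 sites, so p = 16/30 ≈ 0.533333.
d = −(3/4) ln(1 − 4p/3) = −0.75 ln(1 − 0.711111) = −0.75 ln(0.288889)
  = −0.75 × (-1.241713) = 0.931285 substitutions/site.
Under a molecular clock d = 2μt, so t = d/(2μ) = 0.931285 / (2 × 0.015) = 31.04 Myr.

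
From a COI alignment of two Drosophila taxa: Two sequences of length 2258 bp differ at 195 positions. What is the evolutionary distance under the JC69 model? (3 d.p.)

p = 195/2258 ≈ 0.08636.
d = −(3/4) ln(1 − 4p/3) = −0.75 ln(1 − 0.115147) = −0.75 ln(0.884853)
  = −0.75 × (-0.122334) = 0.091751 substitutions/site.

0.092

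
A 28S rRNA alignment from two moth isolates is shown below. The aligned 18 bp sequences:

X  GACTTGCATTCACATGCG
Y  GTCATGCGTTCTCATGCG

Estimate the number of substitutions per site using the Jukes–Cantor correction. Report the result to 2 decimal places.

The sequences differ at 4 of 18 sites (2, 4, 8, 12), so p = 4/18 ≈ 0.222222.
d = −(3/4) ln(1 − 4p/3) = −0.75 ln(1 − 0.296296) = −0.75 ln(0.703704)
  = −0.75 × (-0.351397) = 0.263548 substitutions/site.

0.26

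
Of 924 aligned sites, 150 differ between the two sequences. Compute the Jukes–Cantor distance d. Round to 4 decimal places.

0.1829

p = 150/924 ≈ 0.162338.
d = −(3/4) ln(1 − 4p/3) = −0.75 ln(1 − 0.216451) = −0.75 ln(0.783549)
  = −0.75 × (-0.243922) = 0.182942 substitutions/site.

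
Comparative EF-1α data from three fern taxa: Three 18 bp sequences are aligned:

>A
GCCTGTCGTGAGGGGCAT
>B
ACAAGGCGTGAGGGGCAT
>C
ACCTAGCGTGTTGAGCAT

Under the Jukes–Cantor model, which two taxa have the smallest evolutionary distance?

A and B

A–B: 4/18 differ, p = 0.222, d = 0.264.
A–C: 6/18 differ, p = 0.333, d = 0.441.
B–C: 6/18 differ, p = 0.333, d = 0.441.
The smallest distance is between A and B.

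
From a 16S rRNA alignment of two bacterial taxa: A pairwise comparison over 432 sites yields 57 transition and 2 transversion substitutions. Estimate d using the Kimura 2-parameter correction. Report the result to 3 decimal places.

0.159

P = 57/432 ≈ 0.131944 and Q = 2/432 ≈ 0.00463.
Under the Kimura two-parameter model, d = −½ ln(1 − 2P − Q) − ¼ ln(1 − 2Q).
1 − 2P − Q = 0.731482, giving −½ ln(0.731482) = 0.156341.
1 − 2Q = 0.99074, giving −¼ ln(0.99074) = 0.002326.
d = 0.156341 + 0.002326 = 0.158667.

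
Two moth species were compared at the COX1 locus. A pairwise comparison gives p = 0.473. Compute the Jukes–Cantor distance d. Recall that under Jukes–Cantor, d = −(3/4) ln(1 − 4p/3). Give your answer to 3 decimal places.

d = −(3/4) ln(1 − 4p/3) = −0.75 ln(1 − 0.630667) = −0.75 ln(0.369333)
  = −0.75 × (-0.996057) = 0.747043 substitutions/site.

0.747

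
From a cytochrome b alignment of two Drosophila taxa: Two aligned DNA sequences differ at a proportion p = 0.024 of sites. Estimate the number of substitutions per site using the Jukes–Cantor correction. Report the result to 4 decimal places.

d = −(3/4) ln(1 − 4p/3) = −0.75 ln(1 − 0.032) = −0.75 ln(0.968)
  = −0.75 × (-0.032523) = 0.024392 substitutions/site.

0.0244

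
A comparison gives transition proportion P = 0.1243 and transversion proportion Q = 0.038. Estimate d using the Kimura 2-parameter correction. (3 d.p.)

Under the Kimura two-parameter model, d = −½ ln(1 − 2P − Q) − ¼ ln(1 − 2Q).
1 − 2P − Q = 0.7134, giving −½ ln(0.7134) = 0.168857.
1 − 2Q = 0.924, giving −¼ ln(0.924) = 0.019761.
d = 0.168857 + 0.019761 = 0.188618.

0.189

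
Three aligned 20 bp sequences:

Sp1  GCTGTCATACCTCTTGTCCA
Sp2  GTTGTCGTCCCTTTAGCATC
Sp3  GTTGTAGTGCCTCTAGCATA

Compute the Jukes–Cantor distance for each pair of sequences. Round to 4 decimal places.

d(Sp1,Sp2) = 0.6872, d(Sp1,Sp3) = 0.5716, d(Sp2,Sp3) = 0.2326

Sp1–Sp2: 9/20 sites differ → p = 0.45, d = −0.75 ln(1 − 0.6) = 0.687218 ≈ 0.6872.
Sp1–Sp3: 8/20 sites differ → p = 0.4, d = −0.75 ln(1 − 0.533333) = 0.571605 ≈ 0.5716.
Sp2–Sp3: 4/20 sites differ → p = 0.2, d = −0.75 ln(1 − 0.266667) = 0.232617 ≈ 0.2326.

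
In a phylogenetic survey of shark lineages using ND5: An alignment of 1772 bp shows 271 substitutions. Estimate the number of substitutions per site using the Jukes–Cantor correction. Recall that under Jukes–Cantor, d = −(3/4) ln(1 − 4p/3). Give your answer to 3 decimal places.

p = 271/1772 ≈ 0.152935.
d = −(3/4) ln(1 − 4p/3) = −0.75 ln(1 − 0.203913) = −0.75 ln(0.796087)
  = −0.75 × (-0.228047) = 0.171035 substitutions/site.

0.171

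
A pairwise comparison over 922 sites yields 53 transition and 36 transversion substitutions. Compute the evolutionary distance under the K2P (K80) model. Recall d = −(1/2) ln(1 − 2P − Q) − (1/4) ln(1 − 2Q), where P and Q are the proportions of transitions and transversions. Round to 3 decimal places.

P = 53/922 ≈ 0.057484 and Q = 36/922 ≈ 0.039046.
Under the Kimura two-parameter model, d = −½ ln(1 − 2P − Q) − ¼ ln(1 − 2Q).
1 − 2P − Q = 0.845986, giving −½ ln(0.845986) = 0.083626.
1 − 2Q = 0.921908, giving −¼ ln(0.921908) = 0.020327.
d = 0.083626 + 0.020327 = 0.103953.

0.104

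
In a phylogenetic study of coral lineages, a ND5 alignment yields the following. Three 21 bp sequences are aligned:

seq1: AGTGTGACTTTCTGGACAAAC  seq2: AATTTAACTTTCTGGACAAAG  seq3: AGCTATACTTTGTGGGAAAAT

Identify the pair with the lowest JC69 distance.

seq1 and seq2

seq1–seq2: 4/21 differ, p = 0.190, d = 0.220.
seq1–seq3: 8/21 differ, p = 0.381, d = 0.532.
seq2–seq3: 8/21 differ, p = 0.381, d = 0.532.
The smallest distance is between seq1 and seq2.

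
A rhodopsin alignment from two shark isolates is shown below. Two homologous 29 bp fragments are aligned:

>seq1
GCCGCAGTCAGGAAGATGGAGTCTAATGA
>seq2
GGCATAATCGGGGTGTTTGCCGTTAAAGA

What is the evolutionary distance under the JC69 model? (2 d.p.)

0.77

The sequences differ at 14 of 29 sites, so p = 14/29 ≈ 0.482759.
d = −(3/4) ln(1 − 4p/3) = −0.75 ln(1 − 0.643679) = −0.75 ln(0.356321)
  = −0.75 × (-1.031923) = 0.773942 substitutions/site.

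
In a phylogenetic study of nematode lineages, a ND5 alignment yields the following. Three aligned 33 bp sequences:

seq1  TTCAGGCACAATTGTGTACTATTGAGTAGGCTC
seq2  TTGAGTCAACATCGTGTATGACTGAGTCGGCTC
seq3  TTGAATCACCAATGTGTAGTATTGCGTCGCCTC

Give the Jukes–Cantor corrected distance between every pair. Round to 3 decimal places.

d(seq1,seq2) = 0.339, d(seq1,seq3) = 0.339, d(seq2,seq3) = 0.339

seq1–seq2: 9/33 sites differ → p ≈ 0.272727, d = −0.75 ln(1 − 0.363636) = 0.338988 ≈ 0.339.
seq1–seq3: 9/33 sites differ → p ≈ 0.272727, d = −0.75 ln(1 − 0.363636) = 0.338988 ≈ 0.339.
seq2–seq3: 9/33 sites differ → p ≈ 0.272727, d = −0.75 ln(1 − 0.363636) = 0.338988 ≈ 0.339.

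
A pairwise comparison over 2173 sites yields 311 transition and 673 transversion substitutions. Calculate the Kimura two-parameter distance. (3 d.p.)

P = 311/2173 ≈ 0.14312 and Q = 673/2173 ≈ 0.30971.
Under the Kimura two-parameter model, d = −½ ln(1 − 2P − Q) − ¼ ln(1 − 2Q).
1 − 2P − Q = 0.40405, giving −½ ln(0.40405) = 0.453108.
1 − 2Q = 0.38058, giving −¼ ln(0.38058) = 0.241515.
d = 0.453108 + 0.241515 = 0.694623.

0.695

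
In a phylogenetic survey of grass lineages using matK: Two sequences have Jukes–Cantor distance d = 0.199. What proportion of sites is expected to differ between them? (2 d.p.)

p = (3/4)(1 − e^(−4d/3)) = 0.75 × (1 − e^(-0.265333)) = 0.75 × (1 − 0.766951) = 0.174787.

0.17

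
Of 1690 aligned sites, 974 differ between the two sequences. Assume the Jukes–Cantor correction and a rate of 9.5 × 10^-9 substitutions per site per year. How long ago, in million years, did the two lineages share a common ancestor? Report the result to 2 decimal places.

57.75

p = 974/1690 ≈ 0.576331.
d = −(3/4) ln(1 − 4p/3) = −0.75 ln(1 − 0.768441) = −0.75 ln(0.231559)
  = −0.75 × (-1.462921) = 1.097191 substitutions/site.
Under a molecular clock d = 2μt, so t = d/(2μ) = 1.097191 / (2 × 9.5 × 10^-9) = 57.75 million years.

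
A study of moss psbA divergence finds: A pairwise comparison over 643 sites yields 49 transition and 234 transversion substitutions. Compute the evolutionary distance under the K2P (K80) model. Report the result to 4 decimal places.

0.6885

P = 49/643 ≈ 0.076205 and Q = 234/643 ≈ 0.363919.
Under the Kimura two-parameter model, d = −½ ln(1 − 2P − Q) − ¼ ln(1 − 2Q).
1 − 2P − Q = 0.483671, giving −½ ln(0.483671) = 0.363175.
1 − 2Q = 0.272162, giving −¼ ln(0.272162) = 0.325339.
d = 0.363175 + 0.325339 = 0.688514.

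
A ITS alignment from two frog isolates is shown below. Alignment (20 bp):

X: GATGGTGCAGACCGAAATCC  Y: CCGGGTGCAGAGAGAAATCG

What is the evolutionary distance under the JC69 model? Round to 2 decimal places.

The sequences differ at 6 of 20 sites (1, 2, 3, 12, 13, 20), so p = 6/20 = 0.3.
d = −(3/4) ln(1 − 4p/3) = −0.75 ln(1 − 0.4) = −0.75 ln(0.6)
  = −0.75 × (-0.510826) = 0.383120 substitutions/site.

0.38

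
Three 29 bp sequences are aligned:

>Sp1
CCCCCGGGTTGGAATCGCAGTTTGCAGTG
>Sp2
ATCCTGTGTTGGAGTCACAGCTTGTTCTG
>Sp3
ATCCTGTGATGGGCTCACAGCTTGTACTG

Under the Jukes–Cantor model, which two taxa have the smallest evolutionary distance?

Sp2 and Sp3

Sp1–Sp2: 10/29 differ, p = 0.345, d = 0.462.
Sp1–Sp3: 11/29 differ, p = 0.379, d = 0.529.
Sp2–Sp3: 4/29 differ, p = 0.138, d = 0.152.
The smallest distance is between Sp2 and Sp3.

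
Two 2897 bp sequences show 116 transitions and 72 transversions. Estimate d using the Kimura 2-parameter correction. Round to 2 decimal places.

0.07

P = 116/2897 ≈ 0.040041 and Q = 72/2897 ≈ 0.024853.
Under the Kimura two-parameter model, d = −½ ln(1 − 2P − Q) − ¼ ln(1 − 2Q).
1 − 2P − Q = 0.895065, giving −½ ln(0.895065) = 0.055429.
1 − 2Q = 0.950294, giving −¼ ln(0.950294) = 0.012746.
d = 0.055429 + 0.012746 = 0.068175.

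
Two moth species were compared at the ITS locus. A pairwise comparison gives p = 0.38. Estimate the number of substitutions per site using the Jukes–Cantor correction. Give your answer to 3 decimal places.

d = −(3/4) ln(1 − 4p/3) = −0.75 ln(1 − 0.506667) = −0.75 ln(0.493333)
  = −0.75 × (-0.706571) = 0.529928 substitutions/site.

0.530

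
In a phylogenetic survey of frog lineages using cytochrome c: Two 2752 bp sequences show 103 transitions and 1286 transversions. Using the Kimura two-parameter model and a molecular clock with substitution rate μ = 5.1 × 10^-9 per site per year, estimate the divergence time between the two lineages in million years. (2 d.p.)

P = 103/2752 ≈ 0.037427 and Q = 1286/2752 ≈ 0.467297.
Under the Kimura two-parameter model, d = −½ ln(1 − 2P − Q) − ¼ ln(1 − 2Q).
1 − 2P − Q = 0.457849, giving −½ ln(0.457849) = 0.390608.
1 − 2Q = 0.065406, giving −¼ ln(0.065406) = 0.681785.
d = 0.390608 + 0.681785 = 1.072393.
Under a molecular clock d = 2μt, so t = d/(2μ) = 1.072393 / (2 × 5.1 × 10^-9) = 105.14 million years.

105.14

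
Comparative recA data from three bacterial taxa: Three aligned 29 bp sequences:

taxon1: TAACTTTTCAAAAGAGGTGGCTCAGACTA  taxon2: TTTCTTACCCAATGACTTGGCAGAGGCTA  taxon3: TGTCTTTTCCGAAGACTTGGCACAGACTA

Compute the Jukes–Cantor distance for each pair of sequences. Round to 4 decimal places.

d(taxon1,taxon2) = 0.5285, d(taxon1,taxon3) = 0.2913, d(taxon2,taxon3) = 0.2913

taxon1–taxon2: 11/29 sites differ → p ≈ 0.37931, d = −0.75 ln(1 − 0.505747) = 0.528531 ≈ 0.5285.
taxon1–taxon3: 7/29 sites differ → p ≈ 0.241379, d = −0.75 ln(1 − 0.321839) = 0.291278 ≈ 0.2913.
taxon2–taxon3: 7/29 sites differ → p ≈ 0.241379, d = −0.75 ln(1 − 0.321839) = 0.291278 ≈ 0.2913.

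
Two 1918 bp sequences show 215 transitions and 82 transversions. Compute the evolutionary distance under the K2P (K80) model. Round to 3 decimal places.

P = 215/1918 ≈ 0.112096 and Q = 82/1918 ≈ 0.042753.
Under the Kimura two-parameter model, d = −½ ln(1 − 2P − Q) − ¼ ln(1 − 2Q).
1 − 2P − Q = 0.733055, giving −½ ln(0.733055) = 0.155267.
1 − 2Q = 0.914494, giving −¼ ln(0.914494) = 0.022346.
d = 0.155267 + 0.022346 = 0.177613.

0.178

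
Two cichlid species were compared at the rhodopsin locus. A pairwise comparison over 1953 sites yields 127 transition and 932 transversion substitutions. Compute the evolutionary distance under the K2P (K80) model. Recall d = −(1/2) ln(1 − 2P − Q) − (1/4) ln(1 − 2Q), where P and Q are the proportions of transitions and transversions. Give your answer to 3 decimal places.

P = 127/1953 ≈ 0.065028 and Q = 932/1953 ≈ 0.477215.
Under the Kimura two-parameter model, d = −½ ln(1 − 2P − Q) − ¼ ln(1 − 2Q).
1 − 2P − Q = 0.392729, giving −½ ln(0.392729) = 0.467318.
1 − 2Q = 0.04557, giving −¼ ln(0.04557) = 0.772126.
d = 0.467318 + 0.772126 = 1.239444.

1.239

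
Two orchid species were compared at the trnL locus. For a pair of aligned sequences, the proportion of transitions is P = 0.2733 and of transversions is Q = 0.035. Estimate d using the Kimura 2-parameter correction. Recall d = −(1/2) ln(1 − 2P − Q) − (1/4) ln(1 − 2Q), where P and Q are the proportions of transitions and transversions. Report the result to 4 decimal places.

0.4538

Under the Kimura two-parameter model, d = −½ ln(1 − 2P − Q) − ¼ ln(1 − 2Q).
1 − 2P − Q = 0.4184, giving −½ ln(0.4184) = 0.435659.
1 − 2Q = 0.93, giving −¼ ln(0.93) = 0.018143.
d = 0.435659 + 0.018143 = 0.453802.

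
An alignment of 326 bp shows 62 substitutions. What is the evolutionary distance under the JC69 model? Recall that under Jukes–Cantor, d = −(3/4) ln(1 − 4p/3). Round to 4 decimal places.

0.2193

p = 62/326 ≈ 0.190184.
d = −(3/4) ln(1 − 4p/3) = −0.75 ln(1 − 0.253579) = −0.75 ln(0.746421)
  = −0.75 × (-0.292465) = 0.219349 substitutions/site.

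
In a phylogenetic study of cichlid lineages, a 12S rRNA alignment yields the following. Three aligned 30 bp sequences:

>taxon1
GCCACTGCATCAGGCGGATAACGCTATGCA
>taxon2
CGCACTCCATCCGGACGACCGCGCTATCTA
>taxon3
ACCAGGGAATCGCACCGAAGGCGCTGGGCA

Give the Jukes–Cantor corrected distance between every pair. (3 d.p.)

d(taxon1,taxon2) = 0.503, d(taxon1,taxon3) = 0.647, d(taxon2,taxon3) = 0.931

taxon1–taxon2: 11/30 sites differ → p ≈ 0.366667, d = −0.75 ln(1 − 0.488889) = 0.503376 ≈ 0.503.
taxon1–taxon3: 13/30 sites differ → p ≈ 0.433333, d = −0.75 ln(1 − 0.577777) = 0.646666 ≈ 0.647.
taxon2–taxon3: 16/30 sites differ → p ≈ 0.533333, d = −0.75 ln(1 − 0.711111) = 0.931285 ≈ 0.931.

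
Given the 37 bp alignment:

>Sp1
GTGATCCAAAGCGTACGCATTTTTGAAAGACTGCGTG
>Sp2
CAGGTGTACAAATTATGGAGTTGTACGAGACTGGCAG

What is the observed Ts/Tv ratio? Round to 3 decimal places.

Transitions are A↔G and C↔T; transversions are all other mismatches.
Transitions: 6. Transversions: 13.
R = 6/13 = 0.461538… ≈ 0.462 (to 3 d.p.).

0.462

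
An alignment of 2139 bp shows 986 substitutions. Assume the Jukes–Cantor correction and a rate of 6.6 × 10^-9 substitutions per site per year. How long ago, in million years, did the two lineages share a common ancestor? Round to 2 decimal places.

p = 986/2139 ≈ 0.460963.
d = −(3/4) ln(1 − 4p/3) = −0.75 ln(1 − 0.614617) = −0.75 ln(0.385383)
  = −0.75 × (-0.953518) = 0.715139 substitutions/site.
Under a molecular clock d = 2μt, so t = d/(2μ) = 0.715139 / (2 × 6.6 × 10^-9) = 54.18 million years.

54.18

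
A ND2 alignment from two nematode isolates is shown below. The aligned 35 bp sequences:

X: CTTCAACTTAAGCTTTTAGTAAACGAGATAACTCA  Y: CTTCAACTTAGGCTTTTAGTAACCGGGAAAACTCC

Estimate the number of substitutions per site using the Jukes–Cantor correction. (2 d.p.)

0.16

The sequences differ at 5 of 35 sites (11, 23, 26, 29, 35), so p = 5/35 ≈ 0.142857.
d = −(3/4) ln(1 − 4p/3) = −0.75 ln(1 − 0.190476) = −0.75 ln(0.809524)
  = −0.75 × (-0.211309) = 0.158482 substitutions/site.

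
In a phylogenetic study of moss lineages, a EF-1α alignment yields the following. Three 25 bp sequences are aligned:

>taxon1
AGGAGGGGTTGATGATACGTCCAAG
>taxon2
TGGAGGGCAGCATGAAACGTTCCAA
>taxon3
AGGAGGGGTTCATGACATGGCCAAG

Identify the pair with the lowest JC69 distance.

taxon1–taxon2: 9/25 differ, p = 0.360, d = 0.490.
taxon1–taxon3: 4/25 differ, p = 0.160, d = 0.180.
taxon2–taxon3: 10/25 differ, p = 0.400, d = 0.572.
The smallest distance is between taxon1 and taxon3.

taxon1 and taxon3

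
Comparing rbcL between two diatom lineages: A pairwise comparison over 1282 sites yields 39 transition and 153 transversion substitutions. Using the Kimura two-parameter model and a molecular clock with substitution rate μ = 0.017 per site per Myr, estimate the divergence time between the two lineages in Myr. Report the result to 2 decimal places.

4.93

P = 39/1282 ≈ 0.030421 and Q = 153/1282 ≈ 0.119345.
Under the Kimura two-parameter model, d = −½ ln(1 − 2P − Q) − ¼ ln(1 − 2Q).
1 − 2P − Q = 0.819813, giving −½ ln(0.819813) = 0.099340.
1 − 2Q = 0.76131, giving −¼ ln(0.76131) = 0.068179.
d = 0.099340 + 0.068179 = 0.167519.
Under a molecular clock d = 2μt, so t = d/(2μ) = 0.167519 / (2 × 0.017) = 4.93 Myr.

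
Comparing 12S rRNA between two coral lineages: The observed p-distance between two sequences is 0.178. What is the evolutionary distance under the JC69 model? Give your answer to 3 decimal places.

0.203

d = −(3/4) ln(1 − 4p/3) = −0.75 ln(1 − 0.237333) = −0.75 ln(0.762667)
  = −0.75 × (-0.270934) = 0.203201 substitutions/site.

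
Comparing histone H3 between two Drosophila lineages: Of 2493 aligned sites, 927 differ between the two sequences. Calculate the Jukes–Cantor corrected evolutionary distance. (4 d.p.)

p = 927/2493 ≈ 0.371841.
d = −(3/4) ln(1 − 4p/3) = −0.75 ln(1 − 0.495788) = −0.75 ln(0.504212)
  = −0.75 × (-0.684758) = 0.513569 substitutions/site.

0.5136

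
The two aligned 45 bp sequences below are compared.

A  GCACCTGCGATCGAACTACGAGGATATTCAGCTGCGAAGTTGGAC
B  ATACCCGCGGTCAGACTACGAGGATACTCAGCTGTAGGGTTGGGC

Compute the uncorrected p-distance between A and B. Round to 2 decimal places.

The sequences differ at 12 of 45 positions.
p = 12/45 = 0.266666… ≈ 0.27 (to 2 d.p.).

0.27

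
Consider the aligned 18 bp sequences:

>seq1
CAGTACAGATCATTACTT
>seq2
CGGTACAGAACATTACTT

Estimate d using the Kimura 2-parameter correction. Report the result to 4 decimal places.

0.1206

Of 18 sites, 1 differences are transitions and 1 are transversions, so P = 1/18 ≈ 0.055556 and Q = 1/18 ≈ 0.055556.
Under the Kimura two-parameter model, d = −½ ln(1 − 2P − Q) − ¼ ln(1 − 2Q).
1 − 2P − Q = 0.833332, giving −½ ln(0.833332) = 0.091162.
1 − 2Q = 0.888888, giving −¼ ln(0.888888) = 0.029446.
d = 0.091162 + 0.029446 = 0.120608.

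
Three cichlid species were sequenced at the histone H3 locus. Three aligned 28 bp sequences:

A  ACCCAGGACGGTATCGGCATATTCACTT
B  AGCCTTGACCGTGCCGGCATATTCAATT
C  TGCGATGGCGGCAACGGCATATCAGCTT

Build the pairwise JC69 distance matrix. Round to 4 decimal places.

d(A,B) = 0.3041, d(A,C) = 0.4850, d(B,C) = 0.6355

A–B: 7/28 sites differ → p = 0.25, d = −0.75 ln(1 − 0.333333) = 0.304098 ≈ 0.3041.
A–C: 10/28 sites differ → p ≈ 0.357143, d = −0.75 ln(1 − 0.476191) = 0.484971 ≈ 0.4850.
B–C: 12/28 sites differ → p ≈ 0.428571, d = −0.75 ln(1 − 0.571428) = 0.635472 ≈ 0.6355.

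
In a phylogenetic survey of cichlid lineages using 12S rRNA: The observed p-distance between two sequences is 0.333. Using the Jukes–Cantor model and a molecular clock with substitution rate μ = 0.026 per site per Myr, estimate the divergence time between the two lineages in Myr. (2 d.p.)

d = −(3/4) ln(1 − 4p/3) = −0.75 ln(1 − 0.444) = −0.75 ln(0.556)
  = −0.75 × (-0.586987) = 0.440240 substitutions/site.
Under a molecular clock d = 2μt, so t = d/(2μ) = 0.440240 / (2 × 0.026) = 8.47 Myr.

8.47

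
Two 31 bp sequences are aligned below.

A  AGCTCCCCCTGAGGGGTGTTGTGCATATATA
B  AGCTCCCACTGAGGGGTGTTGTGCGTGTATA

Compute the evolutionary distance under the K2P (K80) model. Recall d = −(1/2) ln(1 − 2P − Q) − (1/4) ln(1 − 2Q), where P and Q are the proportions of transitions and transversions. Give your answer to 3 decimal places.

0.105

Of 31 sites, 2 differences are transitions and 1 are transversions, so P = 2/31 ≈ 0.064516 and Q = 1/31 ≈ 0.032258.
Under the Kimura two-parameter model, d = −½ ln(1 − 2P − Q) − ¼ ln(1 − 2Q).
1 − 2P − Q = 0.83871, giving −½ ln(0.83871) = 0.087945.
1 − 2Q = 0.935484, giving −¼ ln(0.935484) = 0.016673.
d = 0.087945 + 0.016673 = 0.104618.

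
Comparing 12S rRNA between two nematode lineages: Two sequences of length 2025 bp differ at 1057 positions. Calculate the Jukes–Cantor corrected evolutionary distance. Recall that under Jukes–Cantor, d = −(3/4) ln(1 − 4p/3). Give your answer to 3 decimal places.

0.893

p = 1057/2025 ≈ 0.521975.
d = −(3/4) ln(1 − 4p/3) = −0.75 ln(1 − 0.695967) = −0.75 ln(0.304033)
  = −0.75 × (-1.190619) = 0.892964 substitutions/site.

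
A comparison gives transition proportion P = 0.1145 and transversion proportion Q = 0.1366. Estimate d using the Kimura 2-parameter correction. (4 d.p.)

0.3073

Under the Kimura two-parameter model, d = −½ ln(1 − 2P − Q) − ¼ ln(1 − 2Q).
1 − 2P − Q = 0.6344, giving −½ ln(0.6344) = 0.227538.
1 − 2Q = 0.7268, giving −¼ ln(0.7268) = 0.079776.
d = 0.227538 + 0.079776 = 0.307314.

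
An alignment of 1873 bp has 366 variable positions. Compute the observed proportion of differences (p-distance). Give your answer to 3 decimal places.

0.195

p = 366/1873 = 0.195408… ≈ 0.195 (to 3 d.p.).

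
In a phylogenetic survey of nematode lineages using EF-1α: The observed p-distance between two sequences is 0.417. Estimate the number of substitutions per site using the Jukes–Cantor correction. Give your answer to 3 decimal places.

0.609

d = −(3/4) ln(1 − 4p/3) = −0.75 ln(1 − 0.556) = −0.75 ln(0.444)
  = −0.75 × (-0.811931) = 0.608948 substitutions/site.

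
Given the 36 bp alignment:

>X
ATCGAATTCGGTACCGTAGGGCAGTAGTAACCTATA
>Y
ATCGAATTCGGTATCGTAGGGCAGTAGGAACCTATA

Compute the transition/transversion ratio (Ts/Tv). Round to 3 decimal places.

1.000

Transitions are A↔G and C↔T; transversions are all other mismatches.
Transitions: 1. Transversions: 1.
R = 1/1 = 1.000.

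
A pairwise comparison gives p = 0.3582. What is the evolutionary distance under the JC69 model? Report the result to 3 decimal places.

0.487

d = −(3/4) ln(1 − 4p/3) = −0.75 ln(1 − 0.4776) = −0.75 ln(0.5224)
  = −0.75 × (-0.649322) = 0.486992 substitutions/site.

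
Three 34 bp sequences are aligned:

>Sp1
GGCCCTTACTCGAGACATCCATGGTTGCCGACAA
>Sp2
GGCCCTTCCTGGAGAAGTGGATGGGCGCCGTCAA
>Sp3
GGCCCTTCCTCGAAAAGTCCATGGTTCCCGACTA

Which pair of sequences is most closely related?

Sp1 and Sp3

Sp1–Sp2: 9/34 differ, p = 0.265, d = 0.326.
Sp1–Sp3: 6/34 differ, p = 0.176, d = 0.201.
Sp2–Sp3: 9/34 differ, p = 0.265, d = 0.326.
The smallest distance is between Sp1 and Sp3.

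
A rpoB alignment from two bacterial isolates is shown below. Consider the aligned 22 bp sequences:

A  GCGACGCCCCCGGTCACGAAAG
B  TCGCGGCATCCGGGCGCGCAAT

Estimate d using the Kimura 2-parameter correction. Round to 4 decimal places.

Of 22 sites, 2 differences are transitions and 7 are transversions, so P = 2/22 ≈ 0.090909 and Q = 7/22 ≈ 0.318182.
Under the Kimura two-parameter model, d = −½ ln(1 − 2P − Q) − ¼ ln(1 − 2Q).
1 − 2P − Q = 0.5, giving −½ ln(0.5) = 0.346574.
1 − 2Q = 0.363636, giving −¼ ln(0.363636) = 0.252900.
d = 0.346574 + 0.252900 = 0.599474.

0.5995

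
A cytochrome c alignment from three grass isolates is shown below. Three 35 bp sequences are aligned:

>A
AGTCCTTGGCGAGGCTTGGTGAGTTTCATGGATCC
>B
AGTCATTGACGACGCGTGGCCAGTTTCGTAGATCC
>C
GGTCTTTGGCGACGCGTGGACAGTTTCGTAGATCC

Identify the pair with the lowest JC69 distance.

A–B: 8/35 differ, p = 0.229, d = 0.273.
A–C: 8/35 differ, p = 0.229, d = 0.273.
B–C: 4/35 differ, p = 0.114, d = 0.124.
The smallest distance is between B and C.

B and C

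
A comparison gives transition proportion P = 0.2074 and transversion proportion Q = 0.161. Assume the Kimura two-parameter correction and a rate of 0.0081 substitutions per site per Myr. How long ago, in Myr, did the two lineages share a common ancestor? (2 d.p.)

Under the Kimura two-parameter model, d = −½ ln(1 − 2P − Q) − ¼ ln(1 − 2Q).
1 − 2P − Q = 0.4242, giving −½ ln(0.4242) = 0.428775.
1 − 2Q = 0.678, giving −¼ ln(0.678) = 0.097152.
d = 0.428775 + 0.097152 = 0.525927.
Under a molecular clock d = 2μt, so t = d/(2μ) = 0.525927 / (2 × 0.0081) = 32.46 Myr.

32.46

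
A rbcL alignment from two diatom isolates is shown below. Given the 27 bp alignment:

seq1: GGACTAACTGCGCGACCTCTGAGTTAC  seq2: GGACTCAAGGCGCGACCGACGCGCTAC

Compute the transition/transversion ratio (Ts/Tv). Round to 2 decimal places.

Transitions are A↔G and C↔T; transversions are all other mismatches.
Transitions: 2. Transversions: 6.
R = 2/6 = 0.333333… ≈ 0.33 (to 2 d.p.).

0.33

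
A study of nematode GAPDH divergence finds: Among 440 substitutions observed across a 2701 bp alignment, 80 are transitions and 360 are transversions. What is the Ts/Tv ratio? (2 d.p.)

R = 80/360 = 0.222222… ≈ 0.22 (to 2 d.p.).

0.22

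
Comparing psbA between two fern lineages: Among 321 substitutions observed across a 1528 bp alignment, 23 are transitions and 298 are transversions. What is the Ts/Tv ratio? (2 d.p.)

0.08

R = 23/298 = 0.077181… ≈ 0.08 (to 2 d.p.).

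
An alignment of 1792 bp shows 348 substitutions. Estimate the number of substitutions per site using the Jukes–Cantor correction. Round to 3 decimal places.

0.225

p = 348/1792 ≈ 0.194196.
d = −(3/4) ln(1 − 4p/3) = −0.75 ln(1 − 0.258928) = −0.75 ln(0.741072)
  = −0.75 × (-0.299657) = 0.224743 substitutions/site.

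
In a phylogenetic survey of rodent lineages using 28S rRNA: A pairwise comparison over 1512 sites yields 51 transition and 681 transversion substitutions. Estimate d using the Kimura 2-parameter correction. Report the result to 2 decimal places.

0.94

P = 51/1512 ≈ 0.03373 and Q = 681/1512 ≈ 0.450397.
Under the Kimura two-parameter model, d = −½ ln(1 − 2P − Q) − ¼ ln(1 − 2Q).
1 − 2P − Q = 0.482143, giving −½ ln(0.482143) = 0.364757.
1 − 2Q = 0.099206, giving −¼ ln(0.099206) = 0.577639.
d = 0.364757 + 0.577639 = 0.942396.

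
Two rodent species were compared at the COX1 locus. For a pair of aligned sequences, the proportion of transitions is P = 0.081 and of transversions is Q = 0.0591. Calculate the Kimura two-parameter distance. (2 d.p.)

0.16

Under the Kimura two-parameter model, d = −½ ln(1 − 2P − Q) − ¼ ln(1 − 2Q).
1 − 2P − Q = 0.7789, giving −½ ln(0.7789) = 0.124936.
1 − 2Q = 0.8818, giving −¼ ln(0.8818) = 0.031448.
d = 0.124936 + 0.031448 = 0.156384.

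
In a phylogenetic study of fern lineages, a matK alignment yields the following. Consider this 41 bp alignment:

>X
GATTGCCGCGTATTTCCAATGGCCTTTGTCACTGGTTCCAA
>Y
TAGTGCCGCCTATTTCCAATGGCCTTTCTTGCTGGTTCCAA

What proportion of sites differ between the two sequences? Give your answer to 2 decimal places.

0.15

The sequences differ at 6 of 41 positions (sites 1, 3, 10, 28, 30, 31).
p = 6/41 = 0.146341… ≈ 0.15 (to 2 d.p.).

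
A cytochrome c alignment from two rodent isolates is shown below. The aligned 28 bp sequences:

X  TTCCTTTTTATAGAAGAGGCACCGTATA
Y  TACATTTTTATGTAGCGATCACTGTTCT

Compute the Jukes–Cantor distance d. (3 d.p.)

The sequences differ at 13 of 28 sites, so p = 13/28 ≈ 0.464286.
d = −(3/4) ln(1 − 4p/3) = −0.75 ln(1 − 0.619048) = −0.75 ln(0.380952)
  = −0.75 × (-0.965082) = 0.723812 substitutions/site.

0.724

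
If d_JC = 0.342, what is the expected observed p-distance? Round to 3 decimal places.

0.275

p = (3/4)(1 − e^(−4d/3)) = 0.75 × (1 − e^(-0.456)) = 0.75 × (1 − 0.633814) = 0.274640.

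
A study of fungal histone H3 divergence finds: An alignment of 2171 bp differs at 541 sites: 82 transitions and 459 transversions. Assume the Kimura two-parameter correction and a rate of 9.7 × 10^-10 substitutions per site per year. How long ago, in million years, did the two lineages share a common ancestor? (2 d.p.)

P = 82/2171 ≈ 0.037771 and Q = 459/2171 ≈ 0.211423.
Under the Kimura two-parameter model, d = −½ ln(1 − 2P − Q) − ¼ ln(1 − 2Q).
1 − 2P − Q = 0.713035, giving −½ ln(0.713035) = 0.169112.
1 − 2Q = 0.577154, giving −¼ ln(0.577154) = 0.137412.
d = 0.169112 + 0.137412 = 0.306524.
Under a molecular clock d = 2μt, so t = d/(2μ) = 0.306524 / (2 × 9.7 × 10^-10) = 158.00 million years.

158.00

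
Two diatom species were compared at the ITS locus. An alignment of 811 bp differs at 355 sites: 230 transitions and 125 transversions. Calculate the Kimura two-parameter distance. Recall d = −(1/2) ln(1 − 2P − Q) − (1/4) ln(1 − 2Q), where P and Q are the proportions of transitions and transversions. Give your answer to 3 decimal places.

P = 230/811 ≈ 0.2836 and Q = 125/811 ≈ 0.154131.
Under the Kimura two-parameter model, d = −½ ln(1 − 2P − Q) − ¼ ln(1 − 2Q).
1 − 2P − Q = 0.278669, giving −½ ln(0.278669) = 0.638865.
1 − 2Q = 0.691738, giving −¼ ln(0.691738) = 0.092137.
d = 0.638865 + 0.092137 = 0.731002.

0.731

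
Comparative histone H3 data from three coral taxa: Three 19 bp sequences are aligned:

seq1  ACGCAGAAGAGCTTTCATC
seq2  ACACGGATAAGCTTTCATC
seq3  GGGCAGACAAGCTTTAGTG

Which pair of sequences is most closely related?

seq1–seq2: 4/19 differ, p = 0.211, d = 0.247.
seq1–seq3: 7/19 differ, p = 0.368, d = 0.507.
seq2–seq3: 8/19 differ, p = 0.421, d = 0.618.
The smallest distance is between seq1 and seq2.

seq1 and seq2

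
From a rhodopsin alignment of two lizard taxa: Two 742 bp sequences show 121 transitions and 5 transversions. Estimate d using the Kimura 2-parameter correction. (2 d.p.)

P = 121/742 ≈ 0.163073 and Q = 5/742 ≈ 0.006739.
Under the Kimura two-parameter model, d = −½ ln(1 − 2P − Q) − ¼ ln(1 − 2Q).
1 − 2P − Q = 0.667115, giving −½ ln(0.667115) = 0.202396.
1 − 2Q = 0.986522, giving −¼ ln(0.986522) = 0.003392.
d = 0.202396 + 0.003392 = 0.205788.

0.21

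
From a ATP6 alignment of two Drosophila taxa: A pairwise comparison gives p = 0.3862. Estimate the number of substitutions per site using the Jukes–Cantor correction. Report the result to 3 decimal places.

d = −(3/4) ln(1 − 4p/3) = −0.75 ln(1 − 0.514933) = −0.75 ln(0.485067)
  = −0.75 × (-0.723468) = 0.542601 substitutions/site.

0.543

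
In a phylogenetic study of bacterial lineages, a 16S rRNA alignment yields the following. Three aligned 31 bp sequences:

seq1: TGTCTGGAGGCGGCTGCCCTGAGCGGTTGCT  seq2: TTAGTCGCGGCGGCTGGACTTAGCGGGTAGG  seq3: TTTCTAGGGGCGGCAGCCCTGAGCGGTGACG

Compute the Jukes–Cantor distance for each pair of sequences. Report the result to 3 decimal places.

seq1–seq2: 12/31 sites differ → p ≈ 0.387097, d = −0.75 ln(1 − 0.516129) = 0.544453 ≈ 0.544.
seq1–seq3: 7/31 sites differ → p ≈ 0.225806, d = −0.75 ln(1 − 0.301075) = 0.268659 ≈ 0.269.
seq2–seq3: 11/31 sites differ → p ≈ 0.354839, d = −0.75 ln(1 − 0.473119) = 0.480585 ≈ 0.481.

d(seq1,seq2) = 0.544, d(seq1,seq3) = 0.269, d(seq2,seq3) = 0.481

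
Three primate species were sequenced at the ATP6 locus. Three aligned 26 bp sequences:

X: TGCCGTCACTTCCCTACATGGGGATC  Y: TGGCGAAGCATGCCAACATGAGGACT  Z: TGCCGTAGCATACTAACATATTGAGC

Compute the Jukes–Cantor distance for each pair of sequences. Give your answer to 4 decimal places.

X–Y: 10/26 sites differ → p ≈ 0.384615, d = −0.75 ln(1 − 0.51282) = 0.539341 ≈ 0.5393.
X–Z: 10/26 sites differ → p ≈ 0.384615, d = −0.75 ln(1 − 0.51282) = 0.539341 ≈ 0.5393.
Y–Z: 9/26 sites differ → p ≈ 0.346154, d = −0.75 ln(1 − 0.461539) = 0.464280 ≈ 0.4643.

d(X,Y) = 0.5393, d(X,Z) = 0.5393, d(Y,Z) = 0.4643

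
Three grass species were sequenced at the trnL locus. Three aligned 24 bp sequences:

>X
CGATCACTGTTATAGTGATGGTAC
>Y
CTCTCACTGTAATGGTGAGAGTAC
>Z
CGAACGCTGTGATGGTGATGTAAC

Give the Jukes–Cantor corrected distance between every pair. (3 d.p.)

d(X,Y) = 0.304, d(X,Z) = 0.304, d(Y,Z) = 0.520

X–Y: 6/24 sites differ → p = 0.25, d = −0.75 ln(1 − 0.333333) = 0.304098 ≈ 0.304.
X–Z: 6/24 sites differ → p = 0.25, d = −0.75 ln(1 − 0.333333) = 0.304098 ≈ 0.304.
Y–Z: 9/24 sites differ → p = 0.375, d = −0.75 ln(1 − 0.5) = 0.519860 ≈ 0.520.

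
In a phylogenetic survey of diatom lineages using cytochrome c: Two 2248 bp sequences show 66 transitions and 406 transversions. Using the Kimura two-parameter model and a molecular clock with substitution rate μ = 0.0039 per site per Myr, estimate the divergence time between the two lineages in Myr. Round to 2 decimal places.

31.90

P = 66/2248 ≈ 0.029359 and Q = 406/2248 ≈ 0.180605.
Under the Kimura two-parameter model, d = −½ ln(1 − 2P − Q) − ¼ ln(1 − 2Q).
1 − 2P − Q = 0.760677, giving −½ ln(0.760677) = 0.136773.
1 − 2Q = 0.63879, giving −¼ ln(0.63879) = 0.112045.
d = 0.136773 + 0.112045 = 0.248818.
Under a molecular clock d = 2μt, so t = d/(2μ) = 0.248818 / (2 × 0.0039) = 31.90 Myr.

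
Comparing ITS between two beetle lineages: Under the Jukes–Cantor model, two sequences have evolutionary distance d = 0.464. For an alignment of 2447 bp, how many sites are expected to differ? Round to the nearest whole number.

847

Invert JC69: p = (3/4)(1 − e^(−4d/3)) = 0.75 × (1 − e^(-0.618667)) = 0.75 × (1 − 0.538662) = 0.346004.
Expected differing sites = pL ≈ 0.346004 × 2447 = 846.671788 ≈ 847.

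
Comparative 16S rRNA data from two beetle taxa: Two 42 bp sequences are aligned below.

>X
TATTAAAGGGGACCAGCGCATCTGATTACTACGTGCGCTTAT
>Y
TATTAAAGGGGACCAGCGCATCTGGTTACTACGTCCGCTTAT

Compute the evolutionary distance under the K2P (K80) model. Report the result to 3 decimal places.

Of 42 sites, 1 differences are transitions and 1 are transversions, so P = 1/42 ≈ 0.02381 and Q = 1/42 ≈ 0.02381.
Under the Kimura two-parameter model, d = −½ ln(1 − 2P − Q) − ¼ ln(1 − 2Q).
1 − 2P − Q = 0.92857, giving −½ ln(0.92857) = 0.037055.
1 − 2Q = 0.95238, giving −¼ ln(0.95238) = 0.012198.
d = 0.037055 + 0.012198 = 0.049253.

0.049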